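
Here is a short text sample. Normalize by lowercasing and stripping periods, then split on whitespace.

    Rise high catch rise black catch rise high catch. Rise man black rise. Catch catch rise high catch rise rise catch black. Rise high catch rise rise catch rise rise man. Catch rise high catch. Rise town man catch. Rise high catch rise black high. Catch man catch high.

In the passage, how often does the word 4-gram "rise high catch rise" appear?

6

Scanning the 46 overlapping 4-gram windows for "rise high catch rise":
  position 1–4: rise high catch rise
  position 7–10: rise high catch rise
  position 16–19: rise high catch rise
  position 23–26: rise high catch rise
  position 33–36: rise high catch rise
  position 40–43: rise high catch rise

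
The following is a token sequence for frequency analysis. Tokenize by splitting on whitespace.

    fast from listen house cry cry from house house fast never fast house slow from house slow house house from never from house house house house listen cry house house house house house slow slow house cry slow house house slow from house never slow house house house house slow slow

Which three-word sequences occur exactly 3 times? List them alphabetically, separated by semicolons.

Trigram counts meeting the condition (exactly 3 times):
  house house slow: 3
  slow house house: 3

house house slow; slow house house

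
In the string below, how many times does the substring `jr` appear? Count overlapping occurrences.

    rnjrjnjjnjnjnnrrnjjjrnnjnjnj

Sliding a length-2 window over the 28 characters (27 positions):
  position 3–4: jr
  position 20–21: jr

2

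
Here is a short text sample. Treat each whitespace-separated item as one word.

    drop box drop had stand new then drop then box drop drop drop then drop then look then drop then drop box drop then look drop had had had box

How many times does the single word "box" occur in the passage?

Scanning the 30 tokens for "box":
  position 2: box
  position 10: box
  position 22: box
  position 30: box

4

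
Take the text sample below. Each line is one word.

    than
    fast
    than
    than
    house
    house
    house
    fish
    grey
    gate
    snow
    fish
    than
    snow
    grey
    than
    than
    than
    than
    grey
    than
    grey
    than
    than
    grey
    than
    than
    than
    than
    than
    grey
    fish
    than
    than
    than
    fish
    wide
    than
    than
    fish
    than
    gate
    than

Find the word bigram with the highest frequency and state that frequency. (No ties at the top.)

Bigram frequencies (highest first):
  than than: 12
  grey than: 4
  than grey: 4
  fish than: 3
  house house: 2
  than fish: 2
  … (15 more, each ≤ 1)

"than than", 12 times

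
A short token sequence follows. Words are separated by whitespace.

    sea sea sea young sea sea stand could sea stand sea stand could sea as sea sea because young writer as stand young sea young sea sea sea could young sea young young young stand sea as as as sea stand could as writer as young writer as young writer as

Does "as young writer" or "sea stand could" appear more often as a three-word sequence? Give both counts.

"sea stand could" (3 vs 2)

"as young writer": 2 occurrences
"sea stand could": 3 occurrences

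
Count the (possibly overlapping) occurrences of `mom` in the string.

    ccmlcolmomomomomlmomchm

Sliding a length-3 window over the 23 characters (21 positions):
  position 8–10: mom
  position 10–12: mom
  position 12–14: mom
  position 14–16: mom
  position 18–20: mom

5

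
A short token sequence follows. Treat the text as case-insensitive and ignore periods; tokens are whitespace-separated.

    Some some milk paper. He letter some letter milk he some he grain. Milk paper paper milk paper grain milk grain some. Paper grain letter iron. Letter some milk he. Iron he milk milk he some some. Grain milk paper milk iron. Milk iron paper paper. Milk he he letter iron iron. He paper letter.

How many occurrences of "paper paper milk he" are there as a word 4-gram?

Scanning the 52 overlapping 4-gram windows for "paper paper milk he":
  position 45–48: paper paper milk he

1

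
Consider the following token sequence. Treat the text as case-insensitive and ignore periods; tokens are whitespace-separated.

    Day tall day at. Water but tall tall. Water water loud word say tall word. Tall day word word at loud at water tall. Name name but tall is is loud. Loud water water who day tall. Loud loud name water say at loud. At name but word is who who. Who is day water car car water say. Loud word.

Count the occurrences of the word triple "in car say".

0

Scanning the 59 overlapping trigram windows for "in car say":
  (none found)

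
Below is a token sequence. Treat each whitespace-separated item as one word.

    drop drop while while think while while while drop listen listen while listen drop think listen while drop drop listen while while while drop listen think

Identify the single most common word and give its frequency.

Unigram frequencies (highest first):
  while: 10
  drop: 7
  listen: 6
  think: 3

"while", 10 times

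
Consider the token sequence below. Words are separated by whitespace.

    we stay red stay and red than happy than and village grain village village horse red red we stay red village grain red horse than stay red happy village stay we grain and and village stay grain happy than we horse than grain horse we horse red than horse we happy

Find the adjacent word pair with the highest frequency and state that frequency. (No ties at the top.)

Bigram frequencies (highest first):
  stay red: 3
  we stay: 2
  red than: 2
  happy than: 2
  and village: 2
  village grain: 2
  … (32 more, each ≤ 2)

"stay red", 3 times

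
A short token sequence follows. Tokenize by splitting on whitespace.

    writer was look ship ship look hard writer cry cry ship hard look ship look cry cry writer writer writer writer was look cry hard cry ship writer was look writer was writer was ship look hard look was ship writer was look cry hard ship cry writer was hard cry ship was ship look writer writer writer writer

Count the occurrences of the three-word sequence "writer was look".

4

Scanning the 57 overlapping trigram windows for "writer was look":
  position 1–3: writer was look
  position 21–23: writer was look
  position 28–30: writer was look
  position 41–43: writer was look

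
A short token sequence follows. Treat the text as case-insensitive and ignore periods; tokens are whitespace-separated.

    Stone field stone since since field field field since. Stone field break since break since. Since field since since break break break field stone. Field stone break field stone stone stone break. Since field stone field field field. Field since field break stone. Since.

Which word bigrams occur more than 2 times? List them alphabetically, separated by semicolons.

Bigram counts meeting the condition (more than 2 times):
  break since: 3
  field field: 5
  field since: 3
  field stone: 5
  since field: 4
  since since: 3
  stone field: 4

break since; field field; field since; field stone; since field; since since; stone field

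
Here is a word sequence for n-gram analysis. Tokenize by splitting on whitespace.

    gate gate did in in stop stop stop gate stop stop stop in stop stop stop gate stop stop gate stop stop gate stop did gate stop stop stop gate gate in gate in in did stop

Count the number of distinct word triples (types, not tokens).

21

37 tokens → 35 trigram windows in total.
Repeated trigrams (each contributes count−1 duplicates):
  stop stop gate: 5
  gate stop stop: 4
  stop gate stop: 4
  stop stop stop: 4
  in stop stop: 2
14 duplicate windows → 35 − 14 = 21 distinct.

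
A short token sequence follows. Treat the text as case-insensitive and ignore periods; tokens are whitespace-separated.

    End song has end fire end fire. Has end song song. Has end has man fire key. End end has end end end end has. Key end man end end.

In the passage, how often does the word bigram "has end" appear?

Scanning the 29 overlapping bigram windows for "has end":
  position 3–4: has end
  position 8–9: has end
  position 12–13: has end
  position 20–21: has end

4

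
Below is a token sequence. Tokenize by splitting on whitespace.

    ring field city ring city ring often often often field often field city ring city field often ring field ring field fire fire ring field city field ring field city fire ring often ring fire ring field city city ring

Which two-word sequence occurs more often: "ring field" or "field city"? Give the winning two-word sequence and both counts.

"ring field": 6 occurrences
"field city": 5 occurrences

"ring field" (6 vs 5)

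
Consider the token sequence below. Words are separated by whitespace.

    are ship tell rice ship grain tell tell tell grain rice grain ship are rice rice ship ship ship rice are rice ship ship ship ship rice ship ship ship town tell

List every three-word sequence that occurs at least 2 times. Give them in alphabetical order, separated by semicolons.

Trigram counts meeting the condition (at least 2 times):
  rice ship ship: 3
  ship ship rice: 2
  ship ship ship: 4

rice ship ship; ship ship rice; ship ship ship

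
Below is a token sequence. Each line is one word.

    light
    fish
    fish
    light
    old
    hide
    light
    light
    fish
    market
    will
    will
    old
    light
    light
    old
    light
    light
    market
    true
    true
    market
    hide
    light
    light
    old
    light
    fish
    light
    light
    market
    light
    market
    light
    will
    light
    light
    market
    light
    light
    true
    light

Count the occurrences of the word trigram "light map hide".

Scanning the 40 overlapping trigram windows for "light map hide":
  (none found)

0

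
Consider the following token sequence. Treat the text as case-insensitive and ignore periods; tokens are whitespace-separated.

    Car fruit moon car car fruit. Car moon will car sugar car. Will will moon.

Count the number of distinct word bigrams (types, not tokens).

15 tokens → 14 bigram windows in total.
Repeated bigrams (each contributes count−1 duplicates):
  car fruit: 2
1 duplicate windows → 14 − 1 = 13 distinct.

13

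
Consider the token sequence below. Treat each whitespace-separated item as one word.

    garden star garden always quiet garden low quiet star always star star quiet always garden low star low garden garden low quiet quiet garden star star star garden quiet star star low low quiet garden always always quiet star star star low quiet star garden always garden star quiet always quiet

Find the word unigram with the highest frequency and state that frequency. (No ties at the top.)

"star", 15 times

Unigram frequencies (highest first):
  star: 15
  garden: 11
  quiet: 11
  always: 7
  low: 7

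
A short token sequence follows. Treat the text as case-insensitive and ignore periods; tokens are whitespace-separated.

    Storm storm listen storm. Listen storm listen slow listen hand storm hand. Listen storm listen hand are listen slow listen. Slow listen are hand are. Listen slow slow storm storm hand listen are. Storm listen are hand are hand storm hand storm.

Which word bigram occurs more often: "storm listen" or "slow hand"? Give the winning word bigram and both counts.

"storm listen" (5 vs 0)

"storm listen": 5 occurrences
"slow hand": 0 occurrences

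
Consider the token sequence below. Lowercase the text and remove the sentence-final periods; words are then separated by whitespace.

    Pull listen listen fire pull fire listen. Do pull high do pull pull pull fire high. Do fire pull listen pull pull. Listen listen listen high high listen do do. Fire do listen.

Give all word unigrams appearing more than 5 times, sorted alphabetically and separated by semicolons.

do; listen; pull

Unigram counts meeting the condition (more than 5 times):
  do: 6
  listen: 9
  pull: 9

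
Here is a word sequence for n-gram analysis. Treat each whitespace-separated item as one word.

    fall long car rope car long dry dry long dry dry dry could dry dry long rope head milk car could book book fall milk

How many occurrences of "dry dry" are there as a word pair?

4

Scanning the 24 overlapping bigram windows for "dry dry":
  position 7–8: dry dry
  position 10–11: dry dry
  position 11–12: dry dry
  position 14–15: dry dry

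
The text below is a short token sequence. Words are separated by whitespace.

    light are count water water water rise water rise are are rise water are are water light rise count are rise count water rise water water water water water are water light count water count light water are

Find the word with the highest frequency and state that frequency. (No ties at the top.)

Unigram frequencies (highest first):
  water: 15
  are: 8
  rise: 6
  count: 5
  light: 4

"water", 15 times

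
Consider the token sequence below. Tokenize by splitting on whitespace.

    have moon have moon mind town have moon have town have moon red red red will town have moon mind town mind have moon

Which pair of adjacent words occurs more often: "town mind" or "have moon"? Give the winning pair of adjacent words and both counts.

"have moon" (6 vs 1)

"town mind": 1 occurrence
"have moon": 6 occurrences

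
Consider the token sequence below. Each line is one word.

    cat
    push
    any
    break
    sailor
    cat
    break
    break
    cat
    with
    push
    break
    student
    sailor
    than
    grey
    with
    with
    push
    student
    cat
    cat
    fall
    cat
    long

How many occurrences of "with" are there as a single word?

Scanning the 25 tokens for "with":
  position 10: with
  position 17: with
  position 18: with

3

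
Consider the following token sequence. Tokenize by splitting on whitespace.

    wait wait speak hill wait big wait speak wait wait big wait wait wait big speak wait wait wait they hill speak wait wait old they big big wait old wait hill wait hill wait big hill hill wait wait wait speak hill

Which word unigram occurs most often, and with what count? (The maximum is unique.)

"wait", 21 times

Unigram frequencies (highest first):
  wait: 21
  hill: 7
  big: 6
  speak: 5
  they: 2
  old: 2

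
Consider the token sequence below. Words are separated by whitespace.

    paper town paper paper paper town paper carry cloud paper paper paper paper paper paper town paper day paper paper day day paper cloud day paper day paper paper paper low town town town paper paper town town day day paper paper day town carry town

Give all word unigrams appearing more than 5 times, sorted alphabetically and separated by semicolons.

day; paper; town

Unigram counts meeting the condition (more than 5 times):
  day: 8
  paper: 23
  town: 10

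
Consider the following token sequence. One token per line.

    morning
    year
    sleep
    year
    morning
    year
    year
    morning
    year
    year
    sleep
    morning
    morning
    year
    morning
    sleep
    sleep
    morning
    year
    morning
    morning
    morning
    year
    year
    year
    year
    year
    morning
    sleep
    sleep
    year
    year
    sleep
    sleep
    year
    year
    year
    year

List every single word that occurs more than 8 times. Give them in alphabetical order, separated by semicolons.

Unigram counts meeting the condition (more than 8 times):
  morning: 11
  year: 19

morning; year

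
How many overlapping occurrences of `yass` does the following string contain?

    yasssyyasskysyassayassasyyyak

4

Sliding a length-4 window over the 29 characters (26 positions):
  position 1–4: yass
  position 7–10: yass
  position 14–17: yass
  position 19–22: yass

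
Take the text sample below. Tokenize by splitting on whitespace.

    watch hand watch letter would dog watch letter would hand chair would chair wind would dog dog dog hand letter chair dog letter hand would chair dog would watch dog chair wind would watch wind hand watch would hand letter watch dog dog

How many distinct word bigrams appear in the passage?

43 tokens → 42 bigram windows in total.
Repeated bigrams (each contributes count−1 duplicates):
  dog dog: 3
  chair dog: 2
  chair wind: 2
  hand letter: 2
  hand watch: 2
  letter would: 2
  watch dog: 2
  watch letter: 2
  … (5 more repeated)
14 duplicate windows → 42 − 14 = 28 distinct.

28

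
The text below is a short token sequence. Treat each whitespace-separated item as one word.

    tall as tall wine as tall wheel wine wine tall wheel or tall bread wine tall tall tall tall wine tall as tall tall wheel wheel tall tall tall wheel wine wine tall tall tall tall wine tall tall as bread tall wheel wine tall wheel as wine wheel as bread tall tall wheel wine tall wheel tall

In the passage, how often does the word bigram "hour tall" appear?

0

Scanning the 57 overlapping bigram windows for "hour tall":
  (none found)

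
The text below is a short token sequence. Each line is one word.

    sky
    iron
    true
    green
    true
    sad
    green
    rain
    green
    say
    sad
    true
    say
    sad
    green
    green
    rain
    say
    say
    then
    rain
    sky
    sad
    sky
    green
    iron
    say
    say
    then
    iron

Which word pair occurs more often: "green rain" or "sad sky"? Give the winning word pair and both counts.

"green rain": 2 occurrences
"sad sky": 1 occurrence

"green rain" (2 vs 1)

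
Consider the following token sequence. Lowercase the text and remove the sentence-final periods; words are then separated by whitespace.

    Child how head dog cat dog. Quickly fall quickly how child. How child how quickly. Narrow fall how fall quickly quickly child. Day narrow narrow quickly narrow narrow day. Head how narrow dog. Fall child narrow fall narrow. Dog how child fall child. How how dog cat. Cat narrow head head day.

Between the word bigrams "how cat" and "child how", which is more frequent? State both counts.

"child how" (4 vs 0)

"how cat": 0 occurrences
"child how": 4 occurrences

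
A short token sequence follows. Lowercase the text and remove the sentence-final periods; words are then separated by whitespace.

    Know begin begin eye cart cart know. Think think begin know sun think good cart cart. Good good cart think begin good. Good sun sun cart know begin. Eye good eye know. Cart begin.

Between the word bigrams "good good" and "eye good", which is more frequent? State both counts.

"good good": 2 occurrences
"eye good": 1 occurrence

"good good" (2 vs 1)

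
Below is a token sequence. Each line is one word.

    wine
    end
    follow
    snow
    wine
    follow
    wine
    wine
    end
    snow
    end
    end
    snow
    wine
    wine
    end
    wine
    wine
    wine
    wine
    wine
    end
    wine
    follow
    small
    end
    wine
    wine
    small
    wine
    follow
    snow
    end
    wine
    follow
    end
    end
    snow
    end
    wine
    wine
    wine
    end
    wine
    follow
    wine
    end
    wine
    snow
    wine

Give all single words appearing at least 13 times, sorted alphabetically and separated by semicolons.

end; wine

Unigram counts meeting the condition (at least 13 times):
  end: 13
  wine: 23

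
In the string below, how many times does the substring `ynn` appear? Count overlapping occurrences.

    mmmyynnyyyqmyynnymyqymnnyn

2

Sliding a length-3 window over the 26 characters (24 positions):
  position 5–7: ynn
  position 14–16: ynn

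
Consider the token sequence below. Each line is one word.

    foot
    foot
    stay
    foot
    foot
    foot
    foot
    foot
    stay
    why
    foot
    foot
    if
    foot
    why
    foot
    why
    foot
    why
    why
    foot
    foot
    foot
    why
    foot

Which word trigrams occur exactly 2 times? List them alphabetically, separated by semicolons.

foot foot stay; why foot foot; why foot why

Trigram counts meeting the condition (exactly 2 times):
  foot foot stay: 2
  why foot foot: 2
  why foot why: 2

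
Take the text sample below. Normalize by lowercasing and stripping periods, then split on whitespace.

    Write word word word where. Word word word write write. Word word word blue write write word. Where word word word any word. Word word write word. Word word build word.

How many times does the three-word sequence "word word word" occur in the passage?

6

Scanning the 29 overlapping trigram windows for "word word word":
  position 2–4: word word word
  position 6–8: word word word
  position 11–13: word word word
  position 19–21: word word word
  position 23–25: word word word
  position 27–29: word word word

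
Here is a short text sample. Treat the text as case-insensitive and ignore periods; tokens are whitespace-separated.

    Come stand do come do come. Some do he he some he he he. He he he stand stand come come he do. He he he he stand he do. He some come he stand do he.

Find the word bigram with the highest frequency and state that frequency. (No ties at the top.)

"he he", 9 times

Bigram frequencies (highest first):
  he he: 9
  do he: 4
  he stand: 3
  stand do: 2
  do come: 2
  he some: 2
  … (12 more, each ≤ 2)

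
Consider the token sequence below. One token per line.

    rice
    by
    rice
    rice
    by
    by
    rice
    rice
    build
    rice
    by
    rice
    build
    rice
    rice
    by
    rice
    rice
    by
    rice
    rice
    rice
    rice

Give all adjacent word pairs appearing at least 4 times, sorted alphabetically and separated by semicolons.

Bigram counts meeting the condition (at least 4 times):
  by rice: 5
  rice by: 5
  rice rice: 7

by rice; rice by; rice rice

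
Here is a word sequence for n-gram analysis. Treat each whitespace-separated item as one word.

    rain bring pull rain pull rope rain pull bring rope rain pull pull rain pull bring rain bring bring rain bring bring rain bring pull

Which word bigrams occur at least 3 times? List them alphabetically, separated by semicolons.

Bigram counts meeting the condition (at least 3 times):
  bring rain: 3
  rain bring: 4
  rain pull: 4

bring rain; rain bring; rain pull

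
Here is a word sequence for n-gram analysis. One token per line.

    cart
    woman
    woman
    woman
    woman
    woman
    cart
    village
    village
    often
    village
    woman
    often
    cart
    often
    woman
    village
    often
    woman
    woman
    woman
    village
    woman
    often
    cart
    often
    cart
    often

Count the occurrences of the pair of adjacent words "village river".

Scanning the 27 overlapping bigram windows for "village river":
  (none found)

0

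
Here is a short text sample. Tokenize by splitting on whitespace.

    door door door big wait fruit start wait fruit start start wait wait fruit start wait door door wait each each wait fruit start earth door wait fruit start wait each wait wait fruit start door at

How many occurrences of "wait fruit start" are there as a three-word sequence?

6

Scanning the 35 overlapping trigram windows for "wait fruit start":
  position 5–7: wait fruit start
  position 8–10: wait fruit start
  position 13–15: wait fruit start
  position 22–24: wait fruit start
  position 27–29: wait fruit start
  position 33–35: wait fruit start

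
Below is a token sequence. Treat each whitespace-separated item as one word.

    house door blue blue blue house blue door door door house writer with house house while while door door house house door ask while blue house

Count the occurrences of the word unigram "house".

Scanning the 26 tokens for "house":
  position 1: house
  position 6: house
  position 11: house
  position 14: house
  position 15: house
  position 20: house
  position 21: house
  position 26: house

8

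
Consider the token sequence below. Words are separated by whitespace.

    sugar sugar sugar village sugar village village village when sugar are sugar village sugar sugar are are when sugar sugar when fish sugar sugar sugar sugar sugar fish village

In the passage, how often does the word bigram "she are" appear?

0

Scanning the 28 overlapping bigram windows for "she are":
  (none found)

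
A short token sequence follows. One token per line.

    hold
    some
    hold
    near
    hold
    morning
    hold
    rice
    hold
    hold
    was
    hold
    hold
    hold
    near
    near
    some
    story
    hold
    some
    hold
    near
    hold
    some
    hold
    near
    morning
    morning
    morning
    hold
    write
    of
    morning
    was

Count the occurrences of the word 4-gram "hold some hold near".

Scanning the 31 overlapping 4-gram windows for "hold some hold near":
  position 1–4: hold some hold near
  position 19–22: hold some hold near
  position 23–26: hold some hold near

3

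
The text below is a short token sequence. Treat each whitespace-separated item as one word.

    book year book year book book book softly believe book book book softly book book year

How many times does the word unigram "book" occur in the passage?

Scanning the 16 tokens for "book":
  position 1: book
  position 3: book
  position 5: book
  position 6: book
  position 7: book
  position 10: book
  position 11: book
  position 12: book
  position 14: book
  position 15: book

10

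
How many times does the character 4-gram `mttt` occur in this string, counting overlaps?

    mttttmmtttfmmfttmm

2

Sliding a length-4 window over the 18 characters (15 positions):
  position 1–4: mttt
  position 7–10: mttt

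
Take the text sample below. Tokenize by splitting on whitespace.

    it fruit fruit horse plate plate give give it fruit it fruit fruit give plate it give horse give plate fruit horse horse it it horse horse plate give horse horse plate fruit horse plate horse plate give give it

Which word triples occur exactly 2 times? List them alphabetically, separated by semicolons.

Trigram counts meeting the condition (exactly 2 times):
  fruit horse plate: 2
  give give it: 2
  horse horse plate: 2
  horse plate give: 2
  it fruit fruit: 2
  plate fruit horse: 2
  plate give give: 2

fruit horse plate; give give it; horse horse plate; horse plate give; it fruit fruit; plate fruit horse; plate give give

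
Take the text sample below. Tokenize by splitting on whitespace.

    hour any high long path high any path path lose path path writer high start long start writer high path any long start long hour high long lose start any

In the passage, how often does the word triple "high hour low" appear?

Scanning the 28 overlapping trigram windows for "high hour low":
  (none found)

0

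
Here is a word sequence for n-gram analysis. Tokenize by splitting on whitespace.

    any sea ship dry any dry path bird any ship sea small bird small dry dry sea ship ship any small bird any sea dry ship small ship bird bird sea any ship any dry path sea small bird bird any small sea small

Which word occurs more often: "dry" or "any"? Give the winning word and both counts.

"dry": 6 occurrences
"any": 8 occurrences

"any" (8 vs 6)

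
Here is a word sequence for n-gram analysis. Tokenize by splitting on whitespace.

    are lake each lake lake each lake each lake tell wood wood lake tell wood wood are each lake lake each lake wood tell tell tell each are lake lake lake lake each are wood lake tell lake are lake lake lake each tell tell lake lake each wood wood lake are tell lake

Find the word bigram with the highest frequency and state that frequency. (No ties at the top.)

Bigram frequencies (highest first):
  lake lake: 8
  lake each: 7
  each lake: 5
  are lake: 3
  lake tell: 3
  wood wood: 3
  … (15 more, each ≤ 3)

"lake lake", 8 times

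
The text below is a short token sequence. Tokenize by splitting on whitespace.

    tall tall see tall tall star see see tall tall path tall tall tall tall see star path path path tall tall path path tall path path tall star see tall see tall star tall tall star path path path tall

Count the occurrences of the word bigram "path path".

Scanning the 40 overlapping bigram windows for "path path":
  position 18–19: path path
  position 19–20: path path
  position 23–24: path path
  position 26–27: path path
  position 38–39: path path
  position 39–40: path path

6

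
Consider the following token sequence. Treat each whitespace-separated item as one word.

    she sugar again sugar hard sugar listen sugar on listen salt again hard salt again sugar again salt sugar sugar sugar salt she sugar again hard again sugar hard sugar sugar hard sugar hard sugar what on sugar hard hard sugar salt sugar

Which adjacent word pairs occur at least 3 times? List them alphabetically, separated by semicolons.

Bigram counts meeting the condition (at least 3 times):
  again sugar: 3
  hard sugar: 5
  sugar again: 3
  sugar hard: 5
  sugar sugar: 3

again sugar; hard sugar; sugar again; sugar hard; sugar sugar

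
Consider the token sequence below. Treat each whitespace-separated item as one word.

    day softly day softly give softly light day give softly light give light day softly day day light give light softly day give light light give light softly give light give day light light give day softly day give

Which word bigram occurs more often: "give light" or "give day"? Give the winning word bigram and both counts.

"give light": 5 occurrences
"give day": 2 occurrences

"give light" (5 vs 2)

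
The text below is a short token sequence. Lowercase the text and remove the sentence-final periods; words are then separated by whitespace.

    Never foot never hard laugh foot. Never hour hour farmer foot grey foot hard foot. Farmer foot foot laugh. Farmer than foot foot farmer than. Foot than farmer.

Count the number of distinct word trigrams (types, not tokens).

25

28 tokens → 26 trigram windows in total.
Repeated trigrams (each contributes count−1 duplicates):
  farmer than foot: 2
1 duplicate windows → 26 − 1 = 25 distinct.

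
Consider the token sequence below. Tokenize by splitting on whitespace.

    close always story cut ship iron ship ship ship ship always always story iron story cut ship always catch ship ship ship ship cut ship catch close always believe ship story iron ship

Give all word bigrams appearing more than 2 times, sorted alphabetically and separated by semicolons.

cut ship; ship ship

Bigram counts meeting the condition (more than 2 times):
  cut ship: 3
  ship ship: 6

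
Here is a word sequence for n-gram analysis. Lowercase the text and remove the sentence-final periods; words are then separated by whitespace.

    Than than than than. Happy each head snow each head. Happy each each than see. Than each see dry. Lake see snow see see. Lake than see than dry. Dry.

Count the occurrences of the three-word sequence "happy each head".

1

Scanning the 28 overlapping trigram windows for "happy each head":
  position 5–7: happy each head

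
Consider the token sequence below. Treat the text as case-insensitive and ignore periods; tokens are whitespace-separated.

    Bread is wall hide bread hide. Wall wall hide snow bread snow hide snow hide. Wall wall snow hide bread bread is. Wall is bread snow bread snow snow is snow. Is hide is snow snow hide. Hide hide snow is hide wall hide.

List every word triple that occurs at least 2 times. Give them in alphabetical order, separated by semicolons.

bread is wall; hide wall wall; snow bread snow; snow is hide

Trigram counts meeting the condition (at least 2 times):
  bread is wall: 2
  hide wall wall: 2
  snow bread snow: 2
  snow is hide: 2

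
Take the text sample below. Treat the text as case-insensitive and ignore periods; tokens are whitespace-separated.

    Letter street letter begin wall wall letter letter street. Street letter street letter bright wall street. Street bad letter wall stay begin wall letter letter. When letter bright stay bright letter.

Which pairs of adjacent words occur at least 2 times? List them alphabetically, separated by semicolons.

begin wall; letter bright; letter letter; letter street; street letter; street street; wall letter

Bigram counts meeting the condition (at least 2 times):
  begin wall: 2
  letter bright: 2
  letter letter: 2
  letter street: 3
  street letter: 3
  street street: 2
  wall letter: 2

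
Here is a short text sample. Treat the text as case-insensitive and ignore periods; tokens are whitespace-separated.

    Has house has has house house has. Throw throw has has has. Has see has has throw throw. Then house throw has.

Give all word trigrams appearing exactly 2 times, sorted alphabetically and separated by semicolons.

has has has; has throw throw

Trigram counts meeting the condition (exactly 2 times):
  has has has: 2
  has throw throw: 2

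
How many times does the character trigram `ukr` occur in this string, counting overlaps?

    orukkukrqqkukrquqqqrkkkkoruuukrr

3

Sliding a length-3 window over the 32 characters (30 positions):
  position 6–8: ukr
  position 12–14: ukr
  position 29–31: ukr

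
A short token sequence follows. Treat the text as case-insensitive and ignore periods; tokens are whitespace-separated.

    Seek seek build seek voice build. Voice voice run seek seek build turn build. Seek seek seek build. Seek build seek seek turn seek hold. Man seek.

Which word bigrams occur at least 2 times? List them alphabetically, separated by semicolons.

Bigram counts meeting the condition (at least 2 times):
  build seek: 4
  seek build: 4
  seek seek: 5

build seek; seek build; seek seek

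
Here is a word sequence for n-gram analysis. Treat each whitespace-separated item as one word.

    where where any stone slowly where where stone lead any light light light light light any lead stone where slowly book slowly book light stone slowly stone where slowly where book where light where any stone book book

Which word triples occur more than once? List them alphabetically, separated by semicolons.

Trigram counts meeting the condition (more than once):
  light light light: 3
  stone where slowly: 2
  where any stone: 2

light light light; stone where slowly; where any stone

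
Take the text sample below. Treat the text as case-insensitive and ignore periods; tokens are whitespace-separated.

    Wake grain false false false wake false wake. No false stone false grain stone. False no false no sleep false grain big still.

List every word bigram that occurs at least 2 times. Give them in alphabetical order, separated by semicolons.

false false; false grain; false no; false wake; no false; stone false

Bigram counts meeting the condition (at least 2 times):
  false false: 2
  false grain: 2
  false no: 2
  false wake: 2
  no false: 2
  stone false: 2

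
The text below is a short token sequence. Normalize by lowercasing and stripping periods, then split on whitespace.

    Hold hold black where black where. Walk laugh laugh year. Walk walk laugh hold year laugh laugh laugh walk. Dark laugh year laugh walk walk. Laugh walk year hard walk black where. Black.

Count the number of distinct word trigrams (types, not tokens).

33 tokens → 31 trigram windows in total.
Repeated trigrams (each contributes count−1 duplicates):
  black where black: 2
  walk walk laugh: 2
2 duplicate windows → 31 − 2 = 29 distinct.

29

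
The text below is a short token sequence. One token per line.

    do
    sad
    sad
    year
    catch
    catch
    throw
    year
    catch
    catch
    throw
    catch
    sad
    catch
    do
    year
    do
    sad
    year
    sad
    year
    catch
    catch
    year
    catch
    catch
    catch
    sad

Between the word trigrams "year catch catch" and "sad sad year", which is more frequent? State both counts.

"year catch catch": 4 occurrences
"sad sad year": 1 occurrence

"year catch catch" (4 vs 1)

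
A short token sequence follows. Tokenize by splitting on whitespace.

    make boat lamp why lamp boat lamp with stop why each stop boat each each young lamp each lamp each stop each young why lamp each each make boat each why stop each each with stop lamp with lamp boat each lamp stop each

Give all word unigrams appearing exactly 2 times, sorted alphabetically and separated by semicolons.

Unigram counts meeting the condition (exactly 2 times):
  make: 2
  young: 2

make; young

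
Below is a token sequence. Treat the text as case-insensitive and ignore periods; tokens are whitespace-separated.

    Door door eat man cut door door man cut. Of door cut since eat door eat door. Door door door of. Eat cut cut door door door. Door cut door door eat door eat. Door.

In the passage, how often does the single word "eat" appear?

Scanning the 35 tokens for "eat":
  position 3: eat
  position 14: eat
  position 16: eat
  position 22: eat
  position 32: eat
  position 34: eat

6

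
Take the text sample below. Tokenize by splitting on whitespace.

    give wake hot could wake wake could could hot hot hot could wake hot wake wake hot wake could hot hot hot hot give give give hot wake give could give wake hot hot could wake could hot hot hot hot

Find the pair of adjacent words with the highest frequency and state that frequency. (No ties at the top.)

Bigram frequencies (highest first):
  hot hot: 9
  wake hot: 4
  hot could: 3
  could wake: 3
  wake could: 3
  could hot: 3
  … (10 more, each ≤ 3)

"hot hot", 9 times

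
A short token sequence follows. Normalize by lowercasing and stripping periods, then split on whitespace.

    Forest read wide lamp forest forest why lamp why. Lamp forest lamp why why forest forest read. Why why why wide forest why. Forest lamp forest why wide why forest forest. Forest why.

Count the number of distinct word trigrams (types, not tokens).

29

33 tokens → 31 trigram windows in total.
Repeated trigrams (each contributes count−1 duplicates):
  forest forest why: 2
  why forest forest: 2
2 duplicate windows → 31 − 2 = 29 distinct.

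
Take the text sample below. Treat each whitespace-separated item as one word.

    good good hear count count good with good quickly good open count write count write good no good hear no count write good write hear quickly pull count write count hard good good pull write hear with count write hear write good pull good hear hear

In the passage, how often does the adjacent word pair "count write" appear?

Scanning the 45 overlapping bigram windows for "count write":
  position 12–13: count write
  position 14–15: count write
  position 21–22: count write
  position 28–29: count write
  position 38–39: count write

5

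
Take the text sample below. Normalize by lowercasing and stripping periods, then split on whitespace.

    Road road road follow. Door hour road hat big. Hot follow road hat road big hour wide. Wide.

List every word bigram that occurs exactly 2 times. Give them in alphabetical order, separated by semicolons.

Bigram counts meeting the condition (exactly 2 times):
  road hat: 2
  road road: 2

road hat; road road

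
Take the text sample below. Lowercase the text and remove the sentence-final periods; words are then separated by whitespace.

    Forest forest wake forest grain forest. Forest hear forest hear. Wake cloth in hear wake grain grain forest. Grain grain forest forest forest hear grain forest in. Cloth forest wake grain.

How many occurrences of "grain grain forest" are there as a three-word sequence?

Scanning the 29 overlapping trigram windows for "grain grain forest":
  position 16–18: grain grain forest
  position 19–21: grain grain forest

2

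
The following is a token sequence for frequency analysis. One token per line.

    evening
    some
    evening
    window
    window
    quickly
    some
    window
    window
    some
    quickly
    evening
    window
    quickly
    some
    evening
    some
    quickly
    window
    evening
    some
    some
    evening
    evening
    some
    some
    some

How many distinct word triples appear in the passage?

23

27 tokens → 25 trigram windows in total.
Repeated trigrams (each contributes count−1 duplicates):
  evening some some: 2
  window quickly some: 2
2 duplicate windows → 25 − 2 = 23 distinct.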